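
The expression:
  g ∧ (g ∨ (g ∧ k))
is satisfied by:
  {g: True}


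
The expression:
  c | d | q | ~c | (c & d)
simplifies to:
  True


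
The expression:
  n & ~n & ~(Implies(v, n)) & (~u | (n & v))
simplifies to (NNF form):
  False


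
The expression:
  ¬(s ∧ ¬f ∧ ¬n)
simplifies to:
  f ∨ n ∨ ¬s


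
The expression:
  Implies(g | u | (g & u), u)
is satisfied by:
  {u: True, g: False}
  {g: False, u: False}
  {g: True, u: True}


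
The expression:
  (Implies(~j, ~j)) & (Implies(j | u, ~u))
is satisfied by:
  {u: False}


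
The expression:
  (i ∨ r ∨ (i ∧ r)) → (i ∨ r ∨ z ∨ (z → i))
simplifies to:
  True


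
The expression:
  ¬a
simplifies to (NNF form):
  ¬a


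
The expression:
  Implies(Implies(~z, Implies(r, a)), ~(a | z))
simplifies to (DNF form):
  ~a & ~z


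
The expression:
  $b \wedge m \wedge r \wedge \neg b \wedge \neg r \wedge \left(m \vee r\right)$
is never true.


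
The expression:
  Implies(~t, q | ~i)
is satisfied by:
  {t: True, q: True, i: False}
  {t: True, q: False, i: False}
  {q: True, t: False, i: False}
  {t: False, q: False, i: False}
  {t: True, i: True, q: True}
  {t: True, i: True, q: False}
  {i: True, q: True, t: False}


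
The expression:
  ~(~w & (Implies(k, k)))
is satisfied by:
  {w: True}


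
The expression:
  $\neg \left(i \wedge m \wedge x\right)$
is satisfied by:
  {m: False, x: False, i: False}
  {i: True, m: False, x: False}
  {x: True, m: False, i: False}
  {i: True, x: True, m: False}
  {m: True, i: False, x: False}
  {i: True, m: True, x: False}
  {x: True, m: True, i: False}


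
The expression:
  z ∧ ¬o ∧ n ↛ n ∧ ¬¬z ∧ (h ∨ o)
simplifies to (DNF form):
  False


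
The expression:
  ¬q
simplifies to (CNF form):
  ¬q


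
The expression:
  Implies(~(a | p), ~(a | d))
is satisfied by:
  {a: True, p: True, d: False}
  {a: True, p: False, d: False}
  {p: True, a: False, d: False}
  {a: False, p: False, d: False}
  {a: True, d: True, p: True}
  {a: True, d: True, p: False}
  {d: True, p: True, a: False}


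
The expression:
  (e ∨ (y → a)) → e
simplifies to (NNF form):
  e ∨ (y ∧ ¬a)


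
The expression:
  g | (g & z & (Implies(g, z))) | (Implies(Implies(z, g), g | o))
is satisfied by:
  {o: True, z: True, g: True}
  {o: True, z: True, g: False}
  {o: True, g: True, z: False}
  {o: True, g: False, z: False}
  {z: True, g: True, o: False}
  {z: True, g: False, o: False}
  {g: True, z: False, o: False}


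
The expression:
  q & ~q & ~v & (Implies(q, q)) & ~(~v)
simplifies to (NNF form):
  False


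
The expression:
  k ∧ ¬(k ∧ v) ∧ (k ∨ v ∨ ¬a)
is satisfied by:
  {k: True, v: False}


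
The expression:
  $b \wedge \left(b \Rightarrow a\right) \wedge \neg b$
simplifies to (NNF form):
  $\text{False}$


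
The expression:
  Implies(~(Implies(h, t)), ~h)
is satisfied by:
  {t: True, h: False}
  {h: False, t: False}
  {h: True, t: True}


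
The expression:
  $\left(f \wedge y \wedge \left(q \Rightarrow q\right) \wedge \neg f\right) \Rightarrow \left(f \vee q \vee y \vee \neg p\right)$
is always true.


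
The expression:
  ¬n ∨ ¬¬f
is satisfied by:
  {f: True, n: False}
  {n: False, f: False}
  {n: True, f: True}


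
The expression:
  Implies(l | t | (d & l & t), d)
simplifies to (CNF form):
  (d | ~l) & (d | ~t)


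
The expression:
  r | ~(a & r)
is always true.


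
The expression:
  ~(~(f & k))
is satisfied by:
  {f: True, k: True}


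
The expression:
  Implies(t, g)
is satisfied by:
  {g: True, t: False}
  {t: False, g: False}
  {t: True, g: True}


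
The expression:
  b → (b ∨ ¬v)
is always true.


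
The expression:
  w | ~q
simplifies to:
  w | ~q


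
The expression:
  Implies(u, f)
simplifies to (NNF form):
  f | ~u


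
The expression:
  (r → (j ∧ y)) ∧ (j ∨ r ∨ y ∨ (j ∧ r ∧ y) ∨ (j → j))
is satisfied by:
  {y: True, j: True, r: False}
  {y: True, j: False, r: False}
  {j: True, y: False, r: False}
  {y: False, j: False, r: False}
  {r: True, y: True, j: True}


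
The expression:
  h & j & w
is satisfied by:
  {h: True, j: True, w: True}


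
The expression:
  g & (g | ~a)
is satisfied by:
  {g: True}


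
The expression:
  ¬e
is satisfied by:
  {e: False}


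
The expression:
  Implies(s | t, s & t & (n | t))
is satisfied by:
  {t: False, s: False}
  {s: True, t: True}


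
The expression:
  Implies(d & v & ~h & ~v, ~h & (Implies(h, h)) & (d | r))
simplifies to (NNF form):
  True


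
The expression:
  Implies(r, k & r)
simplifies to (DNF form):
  k | ~r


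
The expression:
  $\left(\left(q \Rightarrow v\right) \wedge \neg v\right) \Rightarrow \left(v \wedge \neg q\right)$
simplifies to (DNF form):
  $q \vee v$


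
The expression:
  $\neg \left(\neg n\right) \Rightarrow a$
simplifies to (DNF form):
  $a \vee \neg n$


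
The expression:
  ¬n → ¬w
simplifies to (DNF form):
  n ∨ ¬w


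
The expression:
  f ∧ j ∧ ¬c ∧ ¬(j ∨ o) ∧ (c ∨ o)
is never true.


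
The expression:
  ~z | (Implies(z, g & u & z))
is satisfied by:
  {g: True, u: True, z: False}
  {g: True, u: False, z: False}
  {u: True, g: False, z: False}
  {g: False, u: False, z: False}
  {z: True, g: True, u: True}


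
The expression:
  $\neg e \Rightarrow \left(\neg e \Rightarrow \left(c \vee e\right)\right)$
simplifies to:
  $c \vee e$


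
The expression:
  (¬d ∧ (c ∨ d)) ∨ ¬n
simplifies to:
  (c ∧ ¬d) ∨ ¬n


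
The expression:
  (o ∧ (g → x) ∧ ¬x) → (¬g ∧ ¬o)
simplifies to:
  g ∨ x ∨ ¬o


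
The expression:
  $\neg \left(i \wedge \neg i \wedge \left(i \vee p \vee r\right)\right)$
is always true.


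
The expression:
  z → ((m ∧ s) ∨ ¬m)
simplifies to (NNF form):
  s ∨ ¬m ∨ ¬z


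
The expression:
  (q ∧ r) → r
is always true.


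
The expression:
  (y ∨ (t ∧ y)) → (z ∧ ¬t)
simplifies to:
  (z ∧ ¬t) ∨ ¬y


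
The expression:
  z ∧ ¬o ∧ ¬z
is never true.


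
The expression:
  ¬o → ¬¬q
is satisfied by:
  {q: True, o: True}
  {q: True, o: False}
  {o: True, q: False}


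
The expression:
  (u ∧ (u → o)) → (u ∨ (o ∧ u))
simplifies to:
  True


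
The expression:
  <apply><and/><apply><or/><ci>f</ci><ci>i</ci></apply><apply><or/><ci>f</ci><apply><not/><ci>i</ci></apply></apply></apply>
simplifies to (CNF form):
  <ci>f</ci>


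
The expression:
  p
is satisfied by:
  {p: True}


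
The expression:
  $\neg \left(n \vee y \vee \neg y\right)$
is never true.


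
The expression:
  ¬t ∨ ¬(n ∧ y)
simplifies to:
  ¬n ∨ ¬t ∨ ¬y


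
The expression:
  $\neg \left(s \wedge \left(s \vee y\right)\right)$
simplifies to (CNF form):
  $\neg s$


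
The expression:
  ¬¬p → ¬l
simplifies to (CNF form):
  ¬l ∨ ¬p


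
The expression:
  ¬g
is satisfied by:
  {g: False}


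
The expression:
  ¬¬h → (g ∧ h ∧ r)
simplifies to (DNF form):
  (g ∧ r) ∨ ¬h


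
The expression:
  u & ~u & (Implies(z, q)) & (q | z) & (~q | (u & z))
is never true.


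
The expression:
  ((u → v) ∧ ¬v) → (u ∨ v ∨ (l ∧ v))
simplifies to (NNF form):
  u ∨ v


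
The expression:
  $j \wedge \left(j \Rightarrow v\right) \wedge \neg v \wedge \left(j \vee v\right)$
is never true.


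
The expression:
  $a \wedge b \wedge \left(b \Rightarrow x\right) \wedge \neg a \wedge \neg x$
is never true.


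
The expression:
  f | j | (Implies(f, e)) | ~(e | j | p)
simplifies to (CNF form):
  True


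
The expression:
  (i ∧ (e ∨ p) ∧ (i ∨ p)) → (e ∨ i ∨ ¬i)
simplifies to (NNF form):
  True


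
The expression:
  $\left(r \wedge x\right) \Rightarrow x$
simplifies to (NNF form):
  $\text{True}$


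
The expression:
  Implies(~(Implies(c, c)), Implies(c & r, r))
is always true.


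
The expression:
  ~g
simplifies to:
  ~g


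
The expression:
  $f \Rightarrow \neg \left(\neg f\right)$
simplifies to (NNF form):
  $\text{True}$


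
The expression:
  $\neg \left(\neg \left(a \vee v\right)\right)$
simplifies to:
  $a \vee v$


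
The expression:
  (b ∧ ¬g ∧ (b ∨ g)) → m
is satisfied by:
  {m: True, g: True, b: False}
  {m: True, g: False, b: False}
  {g: True, m: False, b: False}
  {m: False, g: False, b: False}
  {b: True, m: True, g: True}
  {b: True, m: True, g: False}
  {b: True, g: True, m: False}


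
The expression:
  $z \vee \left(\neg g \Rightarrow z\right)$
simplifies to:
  $g \vee z$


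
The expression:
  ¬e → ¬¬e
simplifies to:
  e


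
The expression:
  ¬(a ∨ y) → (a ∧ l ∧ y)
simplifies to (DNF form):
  a ∨ y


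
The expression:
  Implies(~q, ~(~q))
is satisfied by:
  {q: True}


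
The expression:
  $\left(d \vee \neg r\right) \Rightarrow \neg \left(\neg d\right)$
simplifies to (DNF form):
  $d \vee r$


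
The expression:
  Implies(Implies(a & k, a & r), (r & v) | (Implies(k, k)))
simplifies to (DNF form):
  True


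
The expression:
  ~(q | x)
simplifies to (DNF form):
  ~q & ~x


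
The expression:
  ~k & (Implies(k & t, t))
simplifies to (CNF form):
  ~k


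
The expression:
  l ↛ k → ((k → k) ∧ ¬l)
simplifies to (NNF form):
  k ∨ ¬l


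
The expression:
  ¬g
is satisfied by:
  {g: False}


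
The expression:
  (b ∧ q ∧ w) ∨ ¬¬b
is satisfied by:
  {b: True}


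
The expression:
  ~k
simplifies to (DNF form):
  ~k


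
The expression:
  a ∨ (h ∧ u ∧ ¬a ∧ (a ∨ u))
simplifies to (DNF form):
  a ∨ (h ∧ u)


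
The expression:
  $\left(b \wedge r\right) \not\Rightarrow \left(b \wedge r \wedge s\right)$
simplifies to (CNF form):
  $b \wedge r \wedge \neg s$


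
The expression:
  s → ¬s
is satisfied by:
  {s: False}


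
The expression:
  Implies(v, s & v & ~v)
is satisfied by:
  {v: False}


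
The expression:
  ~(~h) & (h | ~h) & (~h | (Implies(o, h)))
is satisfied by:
  {h: True}


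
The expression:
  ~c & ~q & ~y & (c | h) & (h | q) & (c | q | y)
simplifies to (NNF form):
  False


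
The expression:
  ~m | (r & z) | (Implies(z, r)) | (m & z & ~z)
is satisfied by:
  {r: True, m: False, z: False}
  {m: False, z: False, r: False}
  {r: True, z: True, m: False}
  {z: True, m: False, r: False}
  {r: True, m: True, z: False}
  {m: True, r: False, z: False}
  {r: True, z: True, m: True}


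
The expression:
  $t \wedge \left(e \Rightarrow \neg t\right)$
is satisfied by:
  {t: True, e: False}


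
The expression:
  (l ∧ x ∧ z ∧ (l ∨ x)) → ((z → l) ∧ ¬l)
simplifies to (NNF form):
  ¬l ∨ ¬x ∨ ¬z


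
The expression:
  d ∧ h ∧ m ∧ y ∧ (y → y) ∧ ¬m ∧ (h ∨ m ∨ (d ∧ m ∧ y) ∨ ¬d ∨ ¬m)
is never true.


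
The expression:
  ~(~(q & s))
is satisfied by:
  {s: True, q: True}


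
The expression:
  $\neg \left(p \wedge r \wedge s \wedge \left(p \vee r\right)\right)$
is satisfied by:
  {s: False, p: False, r: False}
  {r: True, s: False, p: False}
  {p: True, s: False, r: False}
  {r: True, p: True, s: False}
  {s: True, r: False, p: False}
  {r: True, s: True, p: False}
  {p: True, s: True, r: False}


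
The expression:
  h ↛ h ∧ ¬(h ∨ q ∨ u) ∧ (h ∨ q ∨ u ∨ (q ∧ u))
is never true.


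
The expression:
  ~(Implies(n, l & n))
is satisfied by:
  {n: True, l: False}


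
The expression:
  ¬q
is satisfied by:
  {q: False}


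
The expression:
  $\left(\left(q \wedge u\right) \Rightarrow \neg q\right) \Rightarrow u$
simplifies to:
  $u$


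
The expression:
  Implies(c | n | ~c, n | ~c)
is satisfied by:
  {n: True, c: False}
  {c: False, n: False}
  {c: True, n: True}


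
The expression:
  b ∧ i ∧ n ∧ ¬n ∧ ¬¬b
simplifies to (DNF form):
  False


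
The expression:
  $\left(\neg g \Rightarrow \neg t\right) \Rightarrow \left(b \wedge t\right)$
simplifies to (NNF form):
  $t \wedge \left(b \vee \neg g\right)$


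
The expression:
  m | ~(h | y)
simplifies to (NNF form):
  m | (~h & ~y)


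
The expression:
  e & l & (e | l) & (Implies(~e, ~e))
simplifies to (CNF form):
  e & l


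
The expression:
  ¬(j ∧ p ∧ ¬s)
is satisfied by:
  {s: True, p: False, j: False}
  {p: False, j: False, s: False}
  {j: True, s: True, p: False}
  {j: True, p: False, s: False}
  {s: True, p: True, j: False}
  {p: True, s: False, j: False}
  {j: True, p: True, s: True}


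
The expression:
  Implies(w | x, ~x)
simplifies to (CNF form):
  ~x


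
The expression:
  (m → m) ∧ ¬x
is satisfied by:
  {x: False}


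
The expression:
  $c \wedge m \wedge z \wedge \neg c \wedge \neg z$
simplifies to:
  $\text{False}$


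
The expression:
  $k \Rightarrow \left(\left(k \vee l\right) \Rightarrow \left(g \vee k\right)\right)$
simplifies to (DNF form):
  $\text{True}$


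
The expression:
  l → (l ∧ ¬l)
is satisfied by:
  {l: False}


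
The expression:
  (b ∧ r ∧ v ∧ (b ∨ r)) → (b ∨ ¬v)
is always true.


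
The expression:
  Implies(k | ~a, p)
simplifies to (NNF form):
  p | (a & ~k)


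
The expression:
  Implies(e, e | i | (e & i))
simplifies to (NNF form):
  True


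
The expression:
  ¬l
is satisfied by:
  {l: False}


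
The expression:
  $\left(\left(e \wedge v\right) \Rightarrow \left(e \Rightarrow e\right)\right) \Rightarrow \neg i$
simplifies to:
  $\neg i$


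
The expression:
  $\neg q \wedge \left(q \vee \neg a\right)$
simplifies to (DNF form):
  $\neg a \wedge \neg q$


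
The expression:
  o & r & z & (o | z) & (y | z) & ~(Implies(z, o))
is never true.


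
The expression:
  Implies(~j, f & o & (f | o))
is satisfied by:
  {f: True, j: True, o: True}
  {f: True, j: True, o: False}
  {j: True, o: True, f: False}
  {j: True, o: False, f: False}
  {f: True, o: True, j: False}


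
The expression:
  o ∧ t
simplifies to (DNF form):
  o ∧ t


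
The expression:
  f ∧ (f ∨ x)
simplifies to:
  f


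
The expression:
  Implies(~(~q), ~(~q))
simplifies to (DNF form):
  True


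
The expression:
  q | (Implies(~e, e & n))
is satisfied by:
  {q: True, e: True}
  {q: True, e: False}
  {e: True, q: False}


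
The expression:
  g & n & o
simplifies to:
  g & n & o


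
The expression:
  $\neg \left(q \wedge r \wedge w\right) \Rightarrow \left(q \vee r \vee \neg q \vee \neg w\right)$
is always true.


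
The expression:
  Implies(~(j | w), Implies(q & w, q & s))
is always true.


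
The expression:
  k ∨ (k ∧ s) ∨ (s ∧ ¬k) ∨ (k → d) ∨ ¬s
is always true.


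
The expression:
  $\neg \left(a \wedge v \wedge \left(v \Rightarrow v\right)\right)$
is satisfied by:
  {v: False, a: False}
  {a: True, v: False}
  {v: True, a: False}


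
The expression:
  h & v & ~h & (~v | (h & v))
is never true.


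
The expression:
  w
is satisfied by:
  {w: True}


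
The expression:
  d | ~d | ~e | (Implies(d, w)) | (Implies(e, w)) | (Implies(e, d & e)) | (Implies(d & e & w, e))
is always true.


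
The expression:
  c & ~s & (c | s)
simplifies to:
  c & ~s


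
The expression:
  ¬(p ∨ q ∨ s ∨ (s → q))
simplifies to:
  False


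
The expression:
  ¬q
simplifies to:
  ¬q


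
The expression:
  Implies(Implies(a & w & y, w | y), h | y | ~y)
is always true.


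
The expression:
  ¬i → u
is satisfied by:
  {i: True, u: True}
  {i: True, u: False}
  {u: True, i: False}


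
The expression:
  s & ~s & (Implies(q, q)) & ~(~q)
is never true.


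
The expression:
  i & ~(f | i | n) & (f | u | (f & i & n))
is never true.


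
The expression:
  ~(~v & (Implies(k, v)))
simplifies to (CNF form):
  k | v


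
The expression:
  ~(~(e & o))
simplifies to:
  e & o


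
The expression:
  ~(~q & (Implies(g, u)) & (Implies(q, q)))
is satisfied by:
  {q: True, g: True, u: False}
  {q: True, g: False, u: False}
  {q: True, u: True, g: True}
  {q: True, u: True, g: False}
  {g: True, u: False, q: False}


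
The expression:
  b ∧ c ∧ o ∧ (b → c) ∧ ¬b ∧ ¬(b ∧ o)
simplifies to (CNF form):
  False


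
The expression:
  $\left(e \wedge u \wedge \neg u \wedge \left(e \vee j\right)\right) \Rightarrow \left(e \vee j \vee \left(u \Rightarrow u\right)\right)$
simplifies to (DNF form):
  $\text{True}$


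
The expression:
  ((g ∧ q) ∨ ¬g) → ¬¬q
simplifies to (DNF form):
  g ∨ q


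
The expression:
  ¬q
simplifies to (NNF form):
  ¬q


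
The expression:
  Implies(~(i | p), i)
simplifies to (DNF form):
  i | p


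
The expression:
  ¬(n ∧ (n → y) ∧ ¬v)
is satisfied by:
  {v: True, n: False, y: False}
  {v: False, n: False, y: False}
  {y: True, v: True, n: False}
  {y: True, v: False, n: False}
  {n: True, v: True, y: False}
  {n: True, v: False, y: False}
  {n: True, y: True, v: True}


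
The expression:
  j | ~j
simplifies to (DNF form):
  True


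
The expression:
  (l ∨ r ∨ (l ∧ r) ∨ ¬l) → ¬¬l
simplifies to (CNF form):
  l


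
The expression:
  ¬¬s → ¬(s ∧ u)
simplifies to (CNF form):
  ¬s ∨ ¬u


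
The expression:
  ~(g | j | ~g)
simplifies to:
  False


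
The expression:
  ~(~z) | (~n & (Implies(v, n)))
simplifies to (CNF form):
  (z | ~n) & (z | ~v)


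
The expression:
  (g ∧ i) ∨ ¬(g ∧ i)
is always true.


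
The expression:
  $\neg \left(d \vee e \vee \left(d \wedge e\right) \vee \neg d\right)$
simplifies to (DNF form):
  $\text{False}$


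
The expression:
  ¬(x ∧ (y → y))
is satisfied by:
  {x: False}


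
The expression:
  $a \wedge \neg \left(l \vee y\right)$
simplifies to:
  $a \wedge \neg l \wedge \neg y$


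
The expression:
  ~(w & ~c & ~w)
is always true.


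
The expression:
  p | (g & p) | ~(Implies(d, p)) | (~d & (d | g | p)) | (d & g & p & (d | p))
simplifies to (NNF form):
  d | g | p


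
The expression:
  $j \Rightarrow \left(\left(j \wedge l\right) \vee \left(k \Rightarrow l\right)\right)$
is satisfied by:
  {l: True, k: False, j: False}
  {k: False, j: False, l: False}
  {j: True, l: True, k: False}
  {j: True, k: False, l: False}
  {l: True, k: True, j: False}
  {k: True, l: False, j: False}
  {j: True, k: True, l: True}


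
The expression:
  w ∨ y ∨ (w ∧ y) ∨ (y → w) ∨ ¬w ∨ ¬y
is always true.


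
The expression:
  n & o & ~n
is never true.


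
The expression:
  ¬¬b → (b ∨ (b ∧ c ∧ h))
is always true.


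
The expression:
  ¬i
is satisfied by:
  {i: False}


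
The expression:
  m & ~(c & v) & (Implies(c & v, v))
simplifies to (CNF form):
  m & (~c | ~v)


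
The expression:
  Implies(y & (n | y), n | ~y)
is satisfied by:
  {n: True, y: False}
  {y: False, n: False}
  {y: True, n: True}


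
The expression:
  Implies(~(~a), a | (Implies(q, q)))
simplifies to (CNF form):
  True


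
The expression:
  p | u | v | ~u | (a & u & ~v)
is always true.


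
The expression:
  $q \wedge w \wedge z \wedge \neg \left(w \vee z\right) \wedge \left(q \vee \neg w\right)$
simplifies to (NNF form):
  $\text{False}$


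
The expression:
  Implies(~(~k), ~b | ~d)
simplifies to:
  ~b | ~d | ~k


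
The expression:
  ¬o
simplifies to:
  ¬o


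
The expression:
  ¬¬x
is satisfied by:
  {x: True}


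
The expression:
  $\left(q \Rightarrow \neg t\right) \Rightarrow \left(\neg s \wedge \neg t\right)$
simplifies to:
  $\left(q \wedge t\right) \vee \left(\neg s \wedge \neg t\right)$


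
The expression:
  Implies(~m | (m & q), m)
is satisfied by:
  {m: True}


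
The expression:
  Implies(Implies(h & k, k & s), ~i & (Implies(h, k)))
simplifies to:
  (h | ~i) & (k | ~h) & (~i | ~s)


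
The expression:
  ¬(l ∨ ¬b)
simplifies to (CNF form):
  b ∧ ¬l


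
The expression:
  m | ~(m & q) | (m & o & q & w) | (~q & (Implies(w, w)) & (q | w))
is always true.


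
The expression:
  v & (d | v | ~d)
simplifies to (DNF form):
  v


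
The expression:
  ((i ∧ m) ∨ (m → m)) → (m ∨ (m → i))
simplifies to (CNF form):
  True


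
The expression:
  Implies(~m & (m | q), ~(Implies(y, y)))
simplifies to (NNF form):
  m | ~q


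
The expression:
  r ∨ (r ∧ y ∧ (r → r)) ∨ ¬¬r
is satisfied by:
  {r: True}


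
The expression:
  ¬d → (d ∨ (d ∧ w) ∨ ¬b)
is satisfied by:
  {d: True, b: False}
  {b: False, d: False}
  {b: True, d: True}


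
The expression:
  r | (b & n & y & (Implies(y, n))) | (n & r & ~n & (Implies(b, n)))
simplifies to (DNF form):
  r | (b & n & y)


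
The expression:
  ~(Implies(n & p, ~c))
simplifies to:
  c & n & p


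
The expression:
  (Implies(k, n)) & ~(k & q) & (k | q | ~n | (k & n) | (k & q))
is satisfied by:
  {q: True, k: False, n: False}
  {q: False, k: False, n: False}
  {n: True, q: True, k: False}
  {k: True, n: True, q: False}


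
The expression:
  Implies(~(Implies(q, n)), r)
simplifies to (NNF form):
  n | r | ~q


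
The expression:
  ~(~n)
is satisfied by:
  {n: True}


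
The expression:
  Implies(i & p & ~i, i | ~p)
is always true.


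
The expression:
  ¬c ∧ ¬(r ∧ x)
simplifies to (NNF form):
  ¬c ∧ (¬r ∨ ¬x)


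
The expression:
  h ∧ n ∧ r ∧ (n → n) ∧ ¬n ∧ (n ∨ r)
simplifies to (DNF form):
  False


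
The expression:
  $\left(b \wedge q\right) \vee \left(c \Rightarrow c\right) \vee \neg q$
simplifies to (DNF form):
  $\text{True}$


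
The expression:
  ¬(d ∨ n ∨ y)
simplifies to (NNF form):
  ¬d ∧ ¬n ∧ ¬y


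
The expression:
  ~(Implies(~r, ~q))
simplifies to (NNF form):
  q & ~r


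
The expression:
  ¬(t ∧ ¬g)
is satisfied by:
  {g: True, t: False}
  {t: False, g: False}
  {t: True, g: True}


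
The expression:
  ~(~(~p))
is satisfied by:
  {p: False}


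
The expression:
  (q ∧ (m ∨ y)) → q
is always true.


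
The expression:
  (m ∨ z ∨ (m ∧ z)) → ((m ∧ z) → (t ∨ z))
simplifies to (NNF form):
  True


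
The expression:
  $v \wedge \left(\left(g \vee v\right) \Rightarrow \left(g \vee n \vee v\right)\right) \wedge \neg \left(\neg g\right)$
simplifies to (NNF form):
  $g \wedge v$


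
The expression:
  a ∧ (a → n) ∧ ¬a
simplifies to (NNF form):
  False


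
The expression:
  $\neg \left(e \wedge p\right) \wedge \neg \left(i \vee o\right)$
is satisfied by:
  {i: False, p: False, o: False, e: False}
  {e: True, i: False, p: False, o: False}
  {p: True, e: False, i: False, o: False}


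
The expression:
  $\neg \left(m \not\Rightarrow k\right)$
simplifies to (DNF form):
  $k \vee \neg m$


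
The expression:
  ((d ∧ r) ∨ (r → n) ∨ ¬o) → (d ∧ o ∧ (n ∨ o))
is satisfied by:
  {r: True, d: True, o: True, n: False}
  {d: True, o: True, n: False, r: False}
  {r: True, d: True, o: True, n: True}
  {d: True, o: True, n: True, r: False}
  {o: True, r: True, n: False, d: False}


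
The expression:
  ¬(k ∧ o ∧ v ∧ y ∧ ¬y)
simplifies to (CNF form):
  True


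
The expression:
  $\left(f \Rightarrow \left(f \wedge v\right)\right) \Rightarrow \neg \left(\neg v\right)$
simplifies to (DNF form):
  $f \vee v$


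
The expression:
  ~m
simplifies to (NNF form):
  ~m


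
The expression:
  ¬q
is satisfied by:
  {q: False}


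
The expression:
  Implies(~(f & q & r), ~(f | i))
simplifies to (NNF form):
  (f | ~i) & (q | ~f) & (r | ~f)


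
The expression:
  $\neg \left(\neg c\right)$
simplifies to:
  $c$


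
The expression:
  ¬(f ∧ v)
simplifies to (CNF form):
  ¬f ∨ ¬v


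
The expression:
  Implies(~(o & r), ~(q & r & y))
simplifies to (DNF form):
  o | ~q | ~r | ~y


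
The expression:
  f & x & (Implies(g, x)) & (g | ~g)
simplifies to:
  f & x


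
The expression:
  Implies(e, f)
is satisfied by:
  {f: True, e: False}
  {e: False, f: False}
  {e: True, f: True}


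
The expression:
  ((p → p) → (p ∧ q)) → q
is always true.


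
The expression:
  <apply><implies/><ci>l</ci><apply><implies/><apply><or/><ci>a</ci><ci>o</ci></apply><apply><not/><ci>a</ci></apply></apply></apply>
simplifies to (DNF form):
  <apply><or/><apply><not/><ci>a</ci></apply><apply><not/><ci>l</ci></apply></apply>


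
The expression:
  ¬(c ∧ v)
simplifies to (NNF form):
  ¬c ∨ ¬v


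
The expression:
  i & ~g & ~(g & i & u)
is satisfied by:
  {i: True, g: False}


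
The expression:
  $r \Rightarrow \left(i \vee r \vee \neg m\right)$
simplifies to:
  $\text{True}$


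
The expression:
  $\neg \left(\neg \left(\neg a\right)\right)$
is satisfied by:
  {a: False}


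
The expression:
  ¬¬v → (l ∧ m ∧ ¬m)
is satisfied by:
  {v: False}


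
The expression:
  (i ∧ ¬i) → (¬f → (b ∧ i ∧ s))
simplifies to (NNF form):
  True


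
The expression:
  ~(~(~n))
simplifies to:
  ~n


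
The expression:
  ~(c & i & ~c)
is always true.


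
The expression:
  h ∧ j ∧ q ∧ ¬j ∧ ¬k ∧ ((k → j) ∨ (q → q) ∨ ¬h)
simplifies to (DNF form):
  False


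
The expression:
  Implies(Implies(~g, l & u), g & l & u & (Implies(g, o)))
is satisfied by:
  {o: True, l: False, u: False, g: False}
  {o: False, l: False, u: False, g: False}
  {o: True, u: True, l: False, g: False}
  {u: True, o: False, l: False, g: False}
  {o: True, l: True, u: False, g: False}
  {l: True, o: False, u: False, g: False}
  {o: True, g: True, u: True, l: True}


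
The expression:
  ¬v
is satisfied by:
  {v: False}


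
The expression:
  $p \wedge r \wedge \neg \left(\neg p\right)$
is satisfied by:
  {r: True, p: True}


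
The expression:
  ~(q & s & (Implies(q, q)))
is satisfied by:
  {s: False, q: False}
  {q: True, s: False}
  {s: True, q: False}


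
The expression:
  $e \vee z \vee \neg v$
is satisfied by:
  {z: True, e: True, v: False}
  {z: True, v: False, e: False}
  {e: True, v: False, z: False}
  {e: False, v: False, z: False}
  {z: True, e: True, v: True}
  {z: True, v: True, e: False}
  {e: True, v: True, z: False}


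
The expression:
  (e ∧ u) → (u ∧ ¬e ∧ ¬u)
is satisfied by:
  {u: False, e: False}
  {e: True, u: False}
  {u: True, e: False}


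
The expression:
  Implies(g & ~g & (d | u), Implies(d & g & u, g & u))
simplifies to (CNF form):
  True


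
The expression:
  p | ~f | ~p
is always true.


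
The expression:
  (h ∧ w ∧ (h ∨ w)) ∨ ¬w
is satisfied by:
  {h: True, w: False}
  {w: False, h: False}
  {w: True, h: True}


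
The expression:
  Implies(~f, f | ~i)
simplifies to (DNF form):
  f | ~i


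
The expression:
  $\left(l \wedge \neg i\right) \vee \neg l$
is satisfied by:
  {l: False, i: False}
  {i: True, l: False}
  {l: True, i: False}


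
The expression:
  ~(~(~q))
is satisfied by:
  {q: False}


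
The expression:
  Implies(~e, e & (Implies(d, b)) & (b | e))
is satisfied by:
  {e: True}


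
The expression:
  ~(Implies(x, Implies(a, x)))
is never true.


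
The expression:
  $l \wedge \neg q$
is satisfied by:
  {l: True, q: False}


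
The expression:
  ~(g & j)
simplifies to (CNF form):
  ~g | ~j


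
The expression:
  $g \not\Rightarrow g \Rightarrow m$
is always true.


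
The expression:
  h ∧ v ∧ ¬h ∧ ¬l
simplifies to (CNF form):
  False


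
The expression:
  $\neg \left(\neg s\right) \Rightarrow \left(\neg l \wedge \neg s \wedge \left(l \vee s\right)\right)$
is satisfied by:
  {s: False}


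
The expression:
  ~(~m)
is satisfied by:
  {m: True}


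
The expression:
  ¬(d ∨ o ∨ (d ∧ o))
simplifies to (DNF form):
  ¬d ∧ ¬o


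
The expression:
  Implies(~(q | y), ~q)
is always true.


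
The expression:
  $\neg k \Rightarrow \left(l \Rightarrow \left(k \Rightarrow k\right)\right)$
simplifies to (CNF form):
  $\text{True}$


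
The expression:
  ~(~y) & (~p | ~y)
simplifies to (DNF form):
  y & ~p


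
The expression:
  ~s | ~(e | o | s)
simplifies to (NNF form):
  ~s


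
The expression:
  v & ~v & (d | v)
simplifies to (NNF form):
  False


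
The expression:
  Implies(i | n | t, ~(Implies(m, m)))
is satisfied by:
  {n: False, i: False, t: False}


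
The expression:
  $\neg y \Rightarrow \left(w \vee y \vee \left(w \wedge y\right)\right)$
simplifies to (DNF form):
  $w \vee y$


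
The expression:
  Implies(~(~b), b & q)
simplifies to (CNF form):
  q | ~b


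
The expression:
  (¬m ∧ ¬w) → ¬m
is always true.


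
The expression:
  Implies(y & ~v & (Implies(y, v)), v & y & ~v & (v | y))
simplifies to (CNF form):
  True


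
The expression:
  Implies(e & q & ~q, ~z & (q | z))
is always true.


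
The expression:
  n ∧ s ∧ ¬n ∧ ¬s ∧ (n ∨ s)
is never true.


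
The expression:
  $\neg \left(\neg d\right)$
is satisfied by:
  {d: True}


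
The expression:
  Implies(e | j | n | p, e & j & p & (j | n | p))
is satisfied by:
  {j: True, p: True, e: True, n: False}
  {j: True, p: True, n: True, e: True}
  {j: False, e: False, n: False, p: False}


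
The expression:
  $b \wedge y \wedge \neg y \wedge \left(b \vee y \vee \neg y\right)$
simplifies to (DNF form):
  $\text{False}$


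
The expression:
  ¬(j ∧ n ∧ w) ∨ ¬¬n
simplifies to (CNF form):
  True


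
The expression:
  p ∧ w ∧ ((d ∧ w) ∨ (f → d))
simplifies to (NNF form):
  p ∧ w ∧ (d ∨ ¬f)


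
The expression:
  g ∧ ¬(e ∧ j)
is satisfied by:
  {g: True, e: False, j: False}
  {j: True, g: True, e: False}
  {e: True, g: True, j: False}


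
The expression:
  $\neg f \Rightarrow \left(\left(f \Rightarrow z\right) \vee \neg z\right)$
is always true.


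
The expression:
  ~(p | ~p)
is never true.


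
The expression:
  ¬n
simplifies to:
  ¬n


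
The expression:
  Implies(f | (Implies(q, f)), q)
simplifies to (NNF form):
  q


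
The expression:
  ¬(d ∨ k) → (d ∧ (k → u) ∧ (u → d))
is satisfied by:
  {d: True, k: True}
  {d: True, k: False}
  {k: True, d: False}


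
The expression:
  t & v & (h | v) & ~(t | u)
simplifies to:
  False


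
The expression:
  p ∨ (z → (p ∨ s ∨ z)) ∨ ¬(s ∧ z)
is always true.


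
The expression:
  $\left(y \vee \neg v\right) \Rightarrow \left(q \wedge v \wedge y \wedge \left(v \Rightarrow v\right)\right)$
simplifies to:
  $v \wedge \left(q \vee \neg y\right)$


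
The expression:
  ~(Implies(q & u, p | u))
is never true.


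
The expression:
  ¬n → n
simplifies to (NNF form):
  n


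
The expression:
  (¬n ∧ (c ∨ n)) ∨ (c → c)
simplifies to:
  True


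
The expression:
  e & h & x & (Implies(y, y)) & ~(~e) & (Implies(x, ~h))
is never true.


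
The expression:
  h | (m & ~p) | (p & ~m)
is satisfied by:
  {h: True, p: False, m: False}
  {h: True, m: True, p: False}
  {h: True, p: True, m: False}
  {h: True, m: True, p: True}
  {m: True, p: False, h: False}
  {p: True, m: False, h: False}


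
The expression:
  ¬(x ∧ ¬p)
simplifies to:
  p ∨ ¬x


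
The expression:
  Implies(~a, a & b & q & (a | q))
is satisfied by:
  {a: True}


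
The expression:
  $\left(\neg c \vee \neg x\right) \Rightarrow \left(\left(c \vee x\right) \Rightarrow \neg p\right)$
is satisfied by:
  {c: False, p: False, x: False}
  {x: True, c: False, p: False}
  {c: True, x: False, p: False}
  {x: True, c: True, p: False}
  {p: True, x: False, c: False}
  {x: True, p: True, c: True}


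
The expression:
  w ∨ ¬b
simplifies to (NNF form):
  w ∨ ¬b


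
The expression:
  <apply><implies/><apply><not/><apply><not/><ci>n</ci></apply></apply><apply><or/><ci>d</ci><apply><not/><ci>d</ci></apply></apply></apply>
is always true.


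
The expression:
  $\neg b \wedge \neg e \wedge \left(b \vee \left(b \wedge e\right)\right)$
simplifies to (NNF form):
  $\text{False}$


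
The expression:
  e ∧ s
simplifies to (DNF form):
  e ∧ s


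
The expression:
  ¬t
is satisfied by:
  {t: False}


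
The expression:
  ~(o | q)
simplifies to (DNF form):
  ~o & ~q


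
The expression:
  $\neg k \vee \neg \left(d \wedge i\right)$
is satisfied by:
  {k: False, d: False, i: False}
  {i: True, k: False, d: False}
  {d: True, k: False, i: False}
  {i: True, d: True, k: False}
  {k: True, i: False, d: False}
  {i: True, k: True, d: False}
  {d: True, k: True, i: False}


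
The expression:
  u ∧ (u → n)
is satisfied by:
  {u: True, n: True}


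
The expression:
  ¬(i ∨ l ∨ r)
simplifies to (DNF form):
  ¬i ∧ ¬l ∧ ¬r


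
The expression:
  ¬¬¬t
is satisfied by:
  {t: False}


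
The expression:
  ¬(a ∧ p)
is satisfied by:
  {p: False, a: False}
  {a: True, p: False}
  {p: True, a: False}


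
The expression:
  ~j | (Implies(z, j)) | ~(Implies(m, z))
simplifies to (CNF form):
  True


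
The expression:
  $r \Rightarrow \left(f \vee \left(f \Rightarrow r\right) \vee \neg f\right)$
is always true.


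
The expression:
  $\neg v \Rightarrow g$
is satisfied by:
  {v: True, g: True}
  {v: True, g: False}
  {g: True, v: False}


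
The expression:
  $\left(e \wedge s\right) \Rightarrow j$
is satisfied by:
  {j: True, s: False, e: False}
  {s: False, e: False, j: False}
  {j: True, e: True, s: False}
  {e: True, s: False, j: False}
  {j: True, s: True, e: False}
  {s: True, j: False, e: False}
  {j: True, e: True, s: True}


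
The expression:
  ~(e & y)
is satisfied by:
  {e: False, y: False}
  {y: True, e: False}
  {e: True, y: False}


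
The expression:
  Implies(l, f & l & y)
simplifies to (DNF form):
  ~l | (f & y)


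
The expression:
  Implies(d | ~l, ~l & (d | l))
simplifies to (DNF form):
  (d & ~l) | (l & ~d)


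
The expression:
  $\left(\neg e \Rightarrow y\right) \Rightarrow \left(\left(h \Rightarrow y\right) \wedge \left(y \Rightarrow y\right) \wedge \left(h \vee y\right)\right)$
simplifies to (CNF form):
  $y \vee \neg e$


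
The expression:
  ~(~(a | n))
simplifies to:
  a | n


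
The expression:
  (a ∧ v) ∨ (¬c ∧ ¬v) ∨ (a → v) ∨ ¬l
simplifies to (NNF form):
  v ∨ ¬a ∨ ¬c ∨ ¬l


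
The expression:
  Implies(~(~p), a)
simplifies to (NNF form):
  a | ~p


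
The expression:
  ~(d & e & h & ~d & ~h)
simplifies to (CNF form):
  True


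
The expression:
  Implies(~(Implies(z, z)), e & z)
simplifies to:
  True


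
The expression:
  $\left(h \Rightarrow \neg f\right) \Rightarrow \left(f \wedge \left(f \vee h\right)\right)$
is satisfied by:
  {f: True}


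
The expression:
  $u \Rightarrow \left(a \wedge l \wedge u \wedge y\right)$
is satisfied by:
  {y: True, l: True, a: True, u: False}
  {y: True, l: True, a: False, u: False}
  {y: True, a: True, l: False, u: False}
  {y: True, a: False, l: False, u: False}
  {l: True, a: True, y: False, u: False}
  {l: True, y: False, a: False, u: False}
  {l: False, a: True, y: False, u: False}
  {l: False, y: False, a: False, u: False}
  {y: True, u: True, l: True, a: True}


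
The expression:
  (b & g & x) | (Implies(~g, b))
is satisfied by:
  {b: True, g: True}
  {b: True, g: False}
  {g: True, b: False}


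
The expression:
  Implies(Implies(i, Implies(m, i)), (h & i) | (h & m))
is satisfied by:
  {h: True, i: True, m: True}
  {h: True, i: True, m: False}
  {h: True, m: True, i: False}


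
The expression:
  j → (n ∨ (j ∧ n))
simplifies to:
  n ∨ ¬j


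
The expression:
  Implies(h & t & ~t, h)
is always true.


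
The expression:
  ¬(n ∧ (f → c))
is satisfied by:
  {f: True, c: False, n: False}
  {c: False, n: False, f: False}
  {f: True, c: True, n: False}
  {c: True, f: False, n: False}
  {n: True, f: True, c: False}


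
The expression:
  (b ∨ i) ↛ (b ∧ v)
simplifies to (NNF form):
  (b ∧ ¬v) ∨ (i ∧ ¬b)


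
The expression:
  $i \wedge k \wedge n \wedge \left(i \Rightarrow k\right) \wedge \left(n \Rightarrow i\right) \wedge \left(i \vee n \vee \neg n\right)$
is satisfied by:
  {i: True, n: True, k: True}


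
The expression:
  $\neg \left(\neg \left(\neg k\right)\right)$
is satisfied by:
  {k: False}


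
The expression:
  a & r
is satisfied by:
  {r: True, a: True}


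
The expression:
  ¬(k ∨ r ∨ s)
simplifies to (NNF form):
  ¬k ∧ ¬r ∧ ¬s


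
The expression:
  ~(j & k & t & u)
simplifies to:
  ~j | ~k | ~t | ~u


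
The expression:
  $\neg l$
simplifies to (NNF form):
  $\neg l$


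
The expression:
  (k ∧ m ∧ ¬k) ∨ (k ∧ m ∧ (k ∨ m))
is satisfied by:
  {m: True, k: True}


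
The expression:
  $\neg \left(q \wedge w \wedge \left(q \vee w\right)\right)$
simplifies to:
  $\neg q \vee \neg w$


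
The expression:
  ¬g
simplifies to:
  ¬g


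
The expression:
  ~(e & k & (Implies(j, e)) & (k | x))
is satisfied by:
  {k: False, e: False}
  {e: True, k: False}
  {k: True, e: False}


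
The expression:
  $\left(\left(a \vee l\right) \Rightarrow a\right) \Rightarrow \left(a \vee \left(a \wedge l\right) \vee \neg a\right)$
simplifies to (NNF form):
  $\text{True}$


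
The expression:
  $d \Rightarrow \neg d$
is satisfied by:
  {d: False}


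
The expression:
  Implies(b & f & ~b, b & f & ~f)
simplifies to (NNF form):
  True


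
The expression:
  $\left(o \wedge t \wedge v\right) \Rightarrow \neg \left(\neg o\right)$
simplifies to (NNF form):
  $\text{True}$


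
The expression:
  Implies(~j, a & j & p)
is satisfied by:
  {j: True}


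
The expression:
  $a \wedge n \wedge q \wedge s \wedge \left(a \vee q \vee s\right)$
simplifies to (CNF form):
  $a \wedge n \wedge q \wedge s$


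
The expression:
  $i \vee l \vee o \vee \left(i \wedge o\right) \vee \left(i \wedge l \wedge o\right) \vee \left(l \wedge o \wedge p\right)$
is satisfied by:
  {i: True, o: True, l: True}
  {i: True, o: True, l: False}
  {i: True, l: True, o: False}
  {i: True, l: False, o: False}
  {o: True, l: True, i: False}
  {o: True, l: False, i: False}
  {l: True, o: False, i: False}


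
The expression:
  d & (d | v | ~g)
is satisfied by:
  {d: True}


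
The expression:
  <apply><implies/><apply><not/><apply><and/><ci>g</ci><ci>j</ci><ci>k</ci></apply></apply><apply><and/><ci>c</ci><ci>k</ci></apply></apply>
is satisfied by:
  {k: True, c: True, j: True, g: True}
  {k: True, c: True, j: True, g: False}
  {k: True, c: True, g: True, j: False}
  {k: True, c: True, g: False, j: False}
  {k: True, j: True, g: True, c: False}
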